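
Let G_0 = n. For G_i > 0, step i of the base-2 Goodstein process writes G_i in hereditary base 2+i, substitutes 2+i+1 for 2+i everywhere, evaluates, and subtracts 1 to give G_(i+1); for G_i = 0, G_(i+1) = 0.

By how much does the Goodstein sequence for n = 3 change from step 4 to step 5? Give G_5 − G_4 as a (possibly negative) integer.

-1

i=0: 3 = 2 + 1 (b=2); 2→3: 3 + 1 = 4; 4−1 = 3
i=1: 3 = 3 (b=3); 3→4: 4 = 4; 4−1 = 3
i=2: 3 = 3 (b=4); 4→5: 3 = 3; 3−1 = 2
i=3: 2 = 2 (b=5); 5→6: 2 = 2; 2−1 = 1
i=4: 1 = 1 (b=6); 6→7: 1 = 1; 1−1 = 0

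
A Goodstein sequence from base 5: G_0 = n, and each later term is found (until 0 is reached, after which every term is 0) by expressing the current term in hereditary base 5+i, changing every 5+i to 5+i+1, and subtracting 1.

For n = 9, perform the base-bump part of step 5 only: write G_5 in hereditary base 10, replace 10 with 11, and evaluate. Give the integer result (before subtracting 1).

9 —HB5→ 5 + 4 —bump→ 6 + 4 = 10 —(−1)→ 9
9 —HB6→ 6 + 3 —bump→ 7 + 3 = 10 —(−1)→ 9
9 —HB7→ 7 + 2 —bump→ 8 + 2 = 10 —(−1)→ 9
9 —HB8→ 8 + 1 —bump→ 9 + 1 = 10 —(−1)→ 9
9 —HB9→ 9 —bump→ 10 = 10 —(−1)→ 9

9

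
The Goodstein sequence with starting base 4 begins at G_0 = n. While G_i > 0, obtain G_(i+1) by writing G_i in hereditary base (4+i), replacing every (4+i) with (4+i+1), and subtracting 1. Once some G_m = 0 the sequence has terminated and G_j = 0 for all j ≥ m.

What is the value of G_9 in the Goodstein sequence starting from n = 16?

45

G_0 = 16. HB_4(16) = 4^2. Bump = 25. G_1 = 24.
G_1 = 24. HB_5(24) = 4·5 + 4. Bump = 28. G_2 = 27.
G_2 = 27. HB_6(27) = 4·6 + 3. Bump = 31. G_3 = 30.
G_3 = 30. HB_7(30) = 4·7 + 2. Bump = 34. G_4 = 33.
G_4 = 33. HB_8(33) = 4·8 + 1. Bump = 37. G_5 = 36.
G_5 = 36. HB_9(36) = 4·9. Bump = 40. G_6 = 39.
G_6 = 39. HB_10(39) = 3·10 + 9. Bump = 42. G_7 = 41.
G_7 = 41. HB_11(41) = 3·11 + 8. Bump = 44. G_8 = 43.
G_8 = 43. HB_12(43) = 3·12 + 7. Bump = 46. G_9 = 45.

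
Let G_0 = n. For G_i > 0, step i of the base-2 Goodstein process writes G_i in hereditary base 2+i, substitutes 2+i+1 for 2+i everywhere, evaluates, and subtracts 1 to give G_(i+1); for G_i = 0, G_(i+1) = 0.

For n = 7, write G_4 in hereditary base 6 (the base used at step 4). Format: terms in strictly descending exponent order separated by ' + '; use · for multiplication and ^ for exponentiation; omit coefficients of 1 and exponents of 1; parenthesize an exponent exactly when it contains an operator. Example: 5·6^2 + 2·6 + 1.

7 —HB2→ 2^2 + 2 + 1 —bump→ 3^3 + 3 + 1 = 31 —(−1)→ 30
30 —HB3→ 3^3 + 3 —bump→ 4^4 + 4 = 260 —(−1)→ 259
259 —HB4→ 4^4 + 3 —bump→ 5^5 + 3 = 3128 —(−1)→ 3127
3127 —HB5→ 5^5 + 2 —bump→ 6^6 + 2 = 46658 —(−1)→ 46657

6^6 + 1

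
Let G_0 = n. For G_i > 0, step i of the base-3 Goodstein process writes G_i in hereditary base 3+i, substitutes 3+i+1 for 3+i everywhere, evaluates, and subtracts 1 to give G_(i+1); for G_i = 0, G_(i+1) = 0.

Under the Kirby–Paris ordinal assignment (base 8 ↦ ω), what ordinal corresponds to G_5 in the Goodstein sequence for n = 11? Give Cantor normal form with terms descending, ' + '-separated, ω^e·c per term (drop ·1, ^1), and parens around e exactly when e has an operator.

ω·5 + 3

(0) 11|_3 = 3^2 + 2 ↦ 4^2 + 2|_4 = 18 ⇒ 17
(1) 17|_4 = 4^2 + 1 ↦ 5^2 + 1|_5 = 26 ⇒ 25
(2) 25|_5 = 5^2 ↦ 6^2|_6 = 36 ⇒ 35
(3) 35|_6 = 5·6 + 5 ↦ 5·7 + 5|_7 = 40 ⇒ 39
(4) 39|_7 = 5·7 + 4 ↦ 5·8 + 4|_8 = 44 ⇒ 43
(5) 43|_8 = 5·8 + 3 ↦ 5·9 + 3|_9 = 48 ⇒ 47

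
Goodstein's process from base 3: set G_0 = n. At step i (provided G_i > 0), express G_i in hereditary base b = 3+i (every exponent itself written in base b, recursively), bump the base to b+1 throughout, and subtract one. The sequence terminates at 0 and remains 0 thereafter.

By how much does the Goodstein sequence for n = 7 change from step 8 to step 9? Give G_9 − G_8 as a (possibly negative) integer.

-1

step 0: 7 = 2·3 + 1; sub 4 for 3: 2·4 + 1; = 9; G_1 = 9−1 = 8
step 1: 8 = 2·4; sub 5 for 4: 2·5; = 10; G_2 = 10−1 = 9
step 2: 9 = 5 + 4; sub 6 for 5: 6 + 4; = 10; G_3 = 10−1 = 9
step 3: 9 = 6 + 3; sub 7 for 6: 7 + 3; = 10; G_4 = 10−1 = 9
step 4: 9 = 7 + 2; sub 8 for 7: 8 + 2; = 10; G_5 = 10−1 = 9
step 5: 9 = 8 + 1; sub 9 for 8: 9 + 1; = 10; G_6 = 10−1 = 9
step 6: 9 = 9; sub 10 for 9: 10; = 10; G_7 = 10−1 = 9
step 7: 9 = 9; sub 11 for 10: 9; = 9; G_8 = 9−1 = 8
step 8: 8 = 8; sub 12 for 11: 8; = 8; G_9 = 8−1 = 7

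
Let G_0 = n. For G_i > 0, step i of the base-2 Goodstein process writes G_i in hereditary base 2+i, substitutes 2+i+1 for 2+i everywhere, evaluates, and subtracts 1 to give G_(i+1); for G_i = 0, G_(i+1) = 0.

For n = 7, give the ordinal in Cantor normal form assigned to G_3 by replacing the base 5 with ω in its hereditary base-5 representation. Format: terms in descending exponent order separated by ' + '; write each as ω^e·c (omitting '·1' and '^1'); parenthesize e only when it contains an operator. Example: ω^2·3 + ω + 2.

ω^ω + 2

i=0: 7 = 2^2 + 2 + 1 (b=2); 2→3: 3^3 + 3 + 1 = 31; 31−1 = 30
i=1: 30 = 3^3 + 3 (b=3); 3→4: 4^4 + 4 = 260; 260−1 = 259
i=2: 259 = 4^4 + 3 (b=4); 4→5: 5^5 + 3 = 3128; 3128−1 = 3127
i=3: 3127 = 5^5 + 2 (b=5); 5→6: 6^6 + 2 = 46658; 46658−1 = 46657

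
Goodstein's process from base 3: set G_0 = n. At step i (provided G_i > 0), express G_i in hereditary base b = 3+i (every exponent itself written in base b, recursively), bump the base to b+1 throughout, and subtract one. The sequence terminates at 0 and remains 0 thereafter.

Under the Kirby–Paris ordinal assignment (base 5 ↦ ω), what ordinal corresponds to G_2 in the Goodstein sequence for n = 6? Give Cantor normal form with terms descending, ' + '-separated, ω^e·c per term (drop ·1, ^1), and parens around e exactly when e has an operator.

step 0: 6 = 2·3; sub 4 for 3: 2·4; = 8; G_1 = 8−1 = 7
step 1: 7 = 4 + 3; sub 5 for 4: 5 + 3; = 8; G_2 = 8−1 = 7
step 2: 7 = 5 + 2; sub 6 for 5: 6 + 2; = 8; G_3 = 8−1 = 7

ω + 2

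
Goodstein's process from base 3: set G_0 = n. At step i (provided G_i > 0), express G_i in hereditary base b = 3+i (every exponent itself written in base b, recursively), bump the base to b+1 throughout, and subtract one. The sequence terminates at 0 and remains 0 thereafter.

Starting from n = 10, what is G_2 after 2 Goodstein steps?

24

G_0=10  [base 3] 3^2 + 1  →[3↦4]→  4^2 + 1 = 17  −1 ⇒ G_1=16
G_1=16  [base 4] 4^2  →[4↦5]→  5^2 = 25  −1 ⇒ G_2=24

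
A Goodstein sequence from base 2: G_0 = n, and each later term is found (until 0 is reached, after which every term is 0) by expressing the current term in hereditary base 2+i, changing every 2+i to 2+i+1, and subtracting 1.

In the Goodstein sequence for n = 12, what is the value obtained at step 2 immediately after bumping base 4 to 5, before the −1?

15686

12 —HB2→ 2^(2 + 1) + 2^2 —bump→ 3^(3 + 1) + 3^3 = 108 —(−1)→ 107
107 —HB3→ 3^(3 + 1) + 2·3^2 + 2·3 + 2 —bump→ 4^(4 + 1) + 2·4^2 + 2·4 + 2 = 1066 —(−1)→ 1065
1065 —HB4→ 4^(4 + 1) + 2·4^2 + 2·4 + 1 —bump→ 5^(5 + 1) + 2·5^2 + 2·5 + 1 = 15686 —(−1)→ 15685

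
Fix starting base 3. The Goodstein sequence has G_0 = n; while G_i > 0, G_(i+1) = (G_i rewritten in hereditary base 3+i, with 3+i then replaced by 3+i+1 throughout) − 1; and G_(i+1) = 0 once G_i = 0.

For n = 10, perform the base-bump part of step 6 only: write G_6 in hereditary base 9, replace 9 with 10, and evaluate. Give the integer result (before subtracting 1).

40

G_0=10  [base 3] 3^2 + 1  →[3↦4]→  4^2 + 1 = 17  −1 ⇒ G_1=16
G_1=16  [base 4] 4^2  →[4↦5]→  5^2 = 25  −1 ⇒ G_2=24
G_2=24  [base 5] 4·5 + 4  →[5↦6]→  4·6 + 4 = 28  −1 ⇒ G_3=27
G_3=27  [base 6] 4·6 + 3  →[6↦7]→  4·7 + 3 = 31  −1 ⇒ G_4=30
G_4=30  [base 7] 4·7 + 2  →[7↦8]→  4·8 + 2 = 34  −1 ⇒ G_5=33
G_5=33  [base 8] 4·8 + 1  →[8↦9]→  4·9 + 1 = 37  −1 ⇒ G_6=36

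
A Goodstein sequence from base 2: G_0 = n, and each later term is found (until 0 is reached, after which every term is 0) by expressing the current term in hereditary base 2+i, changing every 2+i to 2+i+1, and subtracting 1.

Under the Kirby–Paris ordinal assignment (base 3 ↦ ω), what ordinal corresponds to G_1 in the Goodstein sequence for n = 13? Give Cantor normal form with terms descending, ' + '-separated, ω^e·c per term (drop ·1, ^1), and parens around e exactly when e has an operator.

ω^(ω + 1) + ω^ω

(0) 13|_2 = 2^(2 + 1) + 2^2 + 1 ↦ 3^(3 + 1) + 3^3 + 1|_3 = 109 ⇒ 108
(1) 108|_3 = 3^(3 + 1) + 3^3 ↦ 4^(4 + 1) + 4^4|_4 = 1280 ⇒ 1279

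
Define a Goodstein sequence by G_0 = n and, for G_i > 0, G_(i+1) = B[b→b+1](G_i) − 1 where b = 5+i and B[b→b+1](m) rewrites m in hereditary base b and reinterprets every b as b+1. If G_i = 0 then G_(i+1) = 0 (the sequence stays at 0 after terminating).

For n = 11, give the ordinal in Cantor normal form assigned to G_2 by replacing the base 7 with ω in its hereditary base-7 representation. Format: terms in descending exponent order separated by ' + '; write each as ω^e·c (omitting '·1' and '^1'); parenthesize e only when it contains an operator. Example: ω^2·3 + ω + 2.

(0) 11|_5 = 2·5 + 1 ↦ 2·6 + 1|_6 = 13 ⇒ 12
(1) 12|_6 = 2·6 ↦ 2·7|_7 = 14 ⇒ 13
(2) 13|_7 = 7 + 6 ↦ 8 + 6|_8 = 14 ⇒ 13

ω + 6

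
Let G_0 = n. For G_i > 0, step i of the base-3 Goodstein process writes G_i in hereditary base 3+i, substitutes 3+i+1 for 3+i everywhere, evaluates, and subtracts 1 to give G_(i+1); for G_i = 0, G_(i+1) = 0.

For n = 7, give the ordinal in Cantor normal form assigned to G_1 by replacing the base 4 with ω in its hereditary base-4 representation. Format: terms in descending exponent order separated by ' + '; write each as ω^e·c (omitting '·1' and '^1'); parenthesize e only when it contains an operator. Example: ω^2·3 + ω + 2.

7 —HB3→ 2·3 + 1 —bump→ 2·4 + 1 = 9 —(−1)→ 8
8 —HB4→ 2·4 —bump→ 2·5 = 10 —(−1)→ 9

ω·2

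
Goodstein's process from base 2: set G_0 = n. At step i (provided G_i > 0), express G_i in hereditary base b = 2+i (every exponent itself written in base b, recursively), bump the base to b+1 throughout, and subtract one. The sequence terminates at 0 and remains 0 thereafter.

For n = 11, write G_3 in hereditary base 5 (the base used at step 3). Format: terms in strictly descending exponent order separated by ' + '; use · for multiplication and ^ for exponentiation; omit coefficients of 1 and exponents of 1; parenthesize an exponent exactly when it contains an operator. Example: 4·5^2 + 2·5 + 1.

G_0=11  [base 2] 2^(2 + 1) + 2 + 1  →[2↦3]→  3^(3 + 1) + 3 + 1 = 85  −1 ⇒ G_1=84
G_1=84  [base 3] 3^(3 + 1) + 3  →[3↦4]→  4^(4 + 1) + 4 = 1028  −1 ⇒ G_2=1027
G_2=1027  [base 4] 4^(4 + 1) + 3  →[4↦5]→  5^(5 + 1) + 3 = 15628  −1 ⇒ G_3=15627
G_3=15627  [base 5] 5^(5 + 1) + 2  →[5↦6]→  6^(6 + 1) + 2 = 279938  −1 ⇒ G_4=279937

5^(5 + 1) + 2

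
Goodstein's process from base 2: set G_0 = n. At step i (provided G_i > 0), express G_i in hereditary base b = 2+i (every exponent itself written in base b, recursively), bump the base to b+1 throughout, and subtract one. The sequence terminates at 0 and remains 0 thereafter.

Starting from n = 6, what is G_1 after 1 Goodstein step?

[0] 6 ≡ 2^2 + 2 (base 2). Lift 3: 30. −1: 29.
[1] 29 ≡ 3^3 + 2 (base 3). Lift 4: 258. −1: 257.

29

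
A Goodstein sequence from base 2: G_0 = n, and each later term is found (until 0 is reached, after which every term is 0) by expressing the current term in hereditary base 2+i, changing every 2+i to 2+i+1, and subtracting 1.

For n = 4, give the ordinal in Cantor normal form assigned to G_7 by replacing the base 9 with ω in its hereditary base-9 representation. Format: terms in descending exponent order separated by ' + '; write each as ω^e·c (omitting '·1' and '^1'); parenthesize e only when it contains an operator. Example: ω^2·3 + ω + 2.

ω^2·2 + ω + 2

i=0: 4 = 2^2 (b=2); 2→3: 3^3 = 27; 27−1 = 26
i=1: 26 = 2·3^2 + 2·3 + 2 (b=3); 3→4: 2·4^2 + 2·4 + 2 = 42; 42−1 = 41
i=2: 41 = 2·4^2 + 2·4 + 1 (b=4); 4→5: 2·5^2 + 2·5 + 1 = 61; 61−1 = 60
i=3: 60 = 2·5^2 + 2·5 (b=5); 5→6: 2·6^2 + 2·6 = 84; 84−1 = 83
i=4: 83 = 2·6^2 + 6 + 5 (b=6); 6→7: 2·7^2 + 7 + 5 = 110; 110−1 = 109
i=5: 109 = 2·7^2 + 7 + 4 (b=7); 7→8: 2·8^2 + 8 + 4 = 140; 140−1 = 139
i=6: 139 = 2·8^2 + 8 + 3 (b=8); 8→9: 2·9^2 + 9 + 3 = 174; 174−1 = 173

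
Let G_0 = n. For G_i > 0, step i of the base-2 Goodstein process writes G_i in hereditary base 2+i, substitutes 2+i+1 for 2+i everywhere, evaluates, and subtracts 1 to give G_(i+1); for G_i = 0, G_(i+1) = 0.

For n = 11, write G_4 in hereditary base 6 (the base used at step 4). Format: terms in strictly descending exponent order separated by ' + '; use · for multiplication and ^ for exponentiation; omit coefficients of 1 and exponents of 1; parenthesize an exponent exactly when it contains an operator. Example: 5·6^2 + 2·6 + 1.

6^(6 + 1) + 1

G_0=11  [base 2] 2^(2 + 1) + 2 + 1  →[2↦3]→  3^(3 + 1) + 3 + 1 = 85  −1 ⇒ G_1=84
G_1=84  [base 3] 3^(3 + 1) + 3  →[3↦4]→  4^(4 + 1) + 4 = 1028  −1 ⇒ G_2=1027
G_2=1027  [base 4] 4^(4 + 1) + 3  →[4↦5]→  5^(5 + 1) + 3 = 15628  −1 ⇒ G_3=15627
G_3=15627  [base 5] 5^(5 + 1) + 2  →[5↦6]→  6^(6 + 1) + 2 = 279938  −1 ⇒ G_4=279937
G_4=279937  [base 6] 6^(6 + 1) + 1  →[6↦7]→  7^(7 + 1) + 1 = 5764802  −1 ⇒ G_5=5764801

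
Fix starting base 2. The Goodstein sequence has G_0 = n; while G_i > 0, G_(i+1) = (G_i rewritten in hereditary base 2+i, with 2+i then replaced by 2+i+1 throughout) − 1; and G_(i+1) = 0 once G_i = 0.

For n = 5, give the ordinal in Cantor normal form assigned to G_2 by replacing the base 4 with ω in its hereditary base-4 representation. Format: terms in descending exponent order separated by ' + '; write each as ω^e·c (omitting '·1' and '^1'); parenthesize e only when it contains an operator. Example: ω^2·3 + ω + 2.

ω^3·3 + ω^2·3 + ω·3 + 3

G_0=5  [base 2] 2^2 + 1  →[2↦3]→  3^3 + 1 = 28  −1 ⇒ G_1=27
G_1=27  [base 3] 3^3  →[3↦4]→  4^4 = 256  −1 ⇒ G_2=255
G_2=255  [base 4] 3·4^3 + 3·4^2 + 3·4 + 3  →[4↦5]→  3·5^3 + 3·5^2 + 3·5 + 3 = 468  −1 ⇒ G_3=467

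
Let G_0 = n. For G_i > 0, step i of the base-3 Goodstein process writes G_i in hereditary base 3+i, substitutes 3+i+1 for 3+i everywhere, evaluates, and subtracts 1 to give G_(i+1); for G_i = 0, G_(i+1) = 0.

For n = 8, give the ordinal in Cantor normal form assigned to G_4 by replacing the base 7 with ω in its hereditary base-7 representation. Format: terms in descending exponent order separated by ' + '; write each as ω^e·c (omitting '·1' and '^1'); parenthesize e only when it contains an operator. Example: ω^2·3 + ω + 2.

ω + 4

base 3: 8 = 2·3 + 2; at 4: 2·4 + 2 = 10; next = 9
base 4: 9 = 2·4 + 1; at 5: 2·5 + 1 = 11; next = 10
base 5: 10 = 2·5; at 6: 2·6 = 12; next = 11
base 6: 11 = 6 + 5; at 7: 7 + 5 = 12; next = 11
base 7: 11 = 7 + 4; at 8: 8 + 4 = 12; next = 11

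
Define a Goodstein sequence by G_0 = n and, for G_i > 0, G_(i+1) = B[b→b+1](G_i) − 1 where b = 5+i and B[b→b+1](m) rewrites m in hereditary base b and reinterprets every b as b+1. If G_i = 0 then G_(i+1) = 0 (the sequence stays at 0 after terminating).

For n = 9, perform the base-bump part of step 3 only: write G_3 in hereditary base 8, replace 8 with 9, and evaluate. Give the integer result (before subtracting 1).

10

i=0: 9 = 5 + 4 (b=5); 5→6: 6 + 4 = 10; 10−1 = 9
i=1: 9 = 6 + 3 (b=6); 6→7: 7 + 3 = 10; 10−1 = 9
i=2: 9 = 7 + 2 (b=7); 7→8: 8 + 2 = 10; 10−1 = 9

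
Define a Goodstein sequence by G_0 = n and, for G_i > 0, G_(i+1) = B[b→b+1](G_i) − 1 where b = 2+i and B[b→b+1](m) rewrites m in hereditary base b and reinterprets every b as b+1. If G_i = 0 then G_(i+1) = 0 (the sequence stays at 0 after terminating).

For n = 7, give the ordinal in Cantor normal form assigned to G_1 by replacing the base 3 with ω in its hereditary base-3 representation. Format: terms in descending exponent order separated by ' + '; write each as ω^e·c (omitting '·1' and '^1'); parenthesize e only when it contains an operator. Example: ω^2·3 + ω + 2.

ω^ω + ω

7 —HB2→ 2^2 + 2 + 1 —bump→ 3^3 + 3 + 1 = 31 —(−1)→ 30
30 —HB3→ 3^3 + 3 —bump→ 4^4 + 4 = 260 —(−1)→ 259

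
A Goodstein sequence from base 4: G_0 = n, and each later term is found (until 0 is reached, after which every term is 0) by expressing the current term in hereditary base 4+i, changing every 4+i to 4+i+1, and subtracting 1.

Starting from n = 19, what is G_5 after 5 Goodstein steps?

[0] 19 ≡ 4^2 + 3 (base 4). Lift 5: 28. −1: 27.
[1] 27 ≡ 5^2 + 2 (base 5). Lift 6: 38. −1: 37.
[2] 37 ≡ 6^2 + 1 (base 6). Lift 7: 50. −1: 49.
[3] 49 ≡ 7^2 (base 7). Lift 8: 64. −1: 63.
[4] 63 ≡ 7·8 + 7 (base 8). Lift 9: 70. −1: 69.
[5] 69 ≡ 7·9 + 6 (base 9). Lift 10: 76. −1: 75.

69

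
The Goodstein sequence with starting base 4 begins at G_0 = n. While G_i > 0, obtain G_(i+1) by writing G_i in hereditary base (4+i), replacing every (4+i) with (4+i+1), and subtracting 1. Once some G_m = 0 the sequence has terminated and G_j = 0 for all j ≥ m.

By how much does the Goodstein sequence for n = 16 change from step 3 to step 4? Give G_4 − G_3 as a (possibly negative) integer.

16 —HB4→ 4^2 —bump→ 5^2 = 25 —(−1)→ 24
24 —HB5→ 4·5 + 4 —bump→ 4·6 + 4 = 28 —(−1)→ 27
27 —HB6→ 4·6 + 3 —bump→ 4·7 + 3 = 31 —(−1)→ 30
30 —HB7→ 4·7 + 2 —bump→ 4·8 + 2 = 34 —(−1)→ 33

3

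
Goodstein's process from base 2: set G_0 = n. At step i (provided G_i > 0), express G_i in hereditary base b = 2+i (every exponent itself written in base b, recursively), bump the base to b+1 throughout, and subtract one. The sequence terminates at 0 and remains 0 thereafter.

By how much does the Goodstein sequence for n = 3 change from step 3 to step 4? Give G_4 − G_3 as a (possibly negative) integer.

step 0: 3 = 2 + 1; sub 3 for 2: 3 + 1; = 4; G_1 = 4−1 = 3
step 1: 3 = 3; sub 4 for 3: 4; = 4; G_2 = 4−1 = 3
step 2: 3 = 3; sub 5 for 4: 3; = 3; G_3 = 3−1 = 2
step 3: 2 = 2; sub 6 for 5: 2; = 2; G_4 = 2−1 = 1

-1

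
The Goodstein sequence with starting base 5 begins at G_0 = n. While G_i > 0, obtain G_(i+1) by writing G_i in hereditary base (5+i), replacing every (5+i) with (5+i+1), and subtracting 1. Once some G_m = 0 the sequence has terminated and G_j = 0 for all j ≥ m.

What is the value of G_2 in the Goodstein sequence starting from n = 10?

11

i=0: 10 = 2·5 (b=5); 5→6: 2·6 = 12; 12−1 = 11
i=1: 11 = 6 + 5 (b=6); 6→7: 7 + 5 = 12; 12−1 = 11
i=2: 11 = 7 + 4 (b=7); 7→8: 8 + 4 = 12; 12−1 = 11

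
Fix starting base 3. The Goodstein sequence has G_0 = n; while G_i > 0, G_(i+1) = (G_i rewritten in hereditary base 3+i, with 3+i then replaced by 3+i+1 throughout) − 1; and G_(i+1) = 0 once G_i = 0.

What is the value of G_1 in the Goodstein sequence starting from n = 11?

G_0 = 11. HB_3(11) = 3^2 + 2. Bump = 18. G_1 = 17.
G_1 = 17. HB_4(17) = 4^2 + 1. Bump = 26. G_2 = 25.

17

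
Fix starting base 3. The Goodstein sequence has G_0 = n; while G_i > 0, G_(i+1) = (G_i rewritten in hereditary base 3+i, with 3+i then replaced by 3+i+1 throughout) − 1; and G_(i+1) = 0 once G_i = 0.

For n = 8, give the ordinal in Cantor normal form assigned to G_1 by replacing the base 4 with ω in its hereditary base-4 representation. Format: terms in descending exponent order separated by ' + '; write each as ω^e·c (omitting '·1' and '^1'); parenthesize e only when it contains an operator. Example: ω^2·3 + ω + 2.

[0] 8 ≡ 2·3 + 2 (base 3). Lift 4: 10. −1: 9.
[1] 9 ≡ 2·4 + 1 (base 4). Lift 5: 11. −1: 10.

ω·2 + 1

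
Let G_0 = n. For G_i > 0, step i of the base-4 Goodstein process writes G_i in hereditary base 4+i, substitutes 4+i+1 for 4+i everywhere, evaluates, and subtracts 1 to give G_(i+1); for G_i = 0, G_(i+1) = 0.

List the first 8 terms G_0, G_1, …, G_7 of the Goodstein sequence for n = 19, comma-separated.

19, 27, 37, 49, 63, 69, 75, 81

i=0: 19 = 4^2 + 3 (b=4); 4→5: 5^2 + 3 = 28; 28−1 = 27
i=1: 27 = 5^2 + 2 (b=5); 5→6: 6^2 + 2 = 38; 38−1 = 37
i=2: 37 = 6^2 + 1 (b=6); 6→7: 7^2 + 1 = 50; 50−1 = 49
i=3: 49 = 7^2 (b=7); 7→8: 8^2 = 64; 64−1 = 63
i=4: 63 = 7·8 + 7 (b=8); 8→9: 7·9 + 7 = 70; 70−1 = 69
i=5: 69 = 7·9 + 6 (b=9); 9→10: 7·10 + 6 = 76; 76−1 = 75
i=6: 75 = 7·10 + 5 (b=10); 10→11: 7·11 + 5 = 82; 82−1 = 81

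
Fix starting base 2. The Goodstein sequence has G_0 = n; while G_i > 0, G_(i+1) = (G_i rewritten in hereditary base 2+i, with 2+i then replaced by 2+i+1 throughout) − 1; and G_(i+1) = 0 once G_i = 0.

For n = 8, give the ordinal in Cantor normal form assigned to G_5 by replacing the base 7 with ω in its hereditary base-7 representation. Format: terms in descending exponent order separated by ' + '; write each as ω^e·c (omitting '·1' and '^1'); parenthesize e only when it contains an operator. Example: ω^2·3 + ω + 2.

ω^ω·2 + ω^2·2 + ω + 4

G_0 = 8. HB_2(8) = 2^(2 + 1). Bump = 81. G_1 = 80.
G_1 = 80. HB_3(80) = 2·3^3 + 2·3^2 + 2·3 + 2. Bump = 554. G_2 = 553.
G_2 = 553. HB_4(553) = 2·4^4 + 2·4^2 + 2·4 + 1. Bump = 6311. G_3 = 6310.
G_3 = 6310. HB_5(6310) = 2·5^5 + 2·5^2 + 2·5. Bump = 93396. G_4 = 93395.
G_4 = 93395. HB_6(93395) = 2·6^6 + 2·6^2 + 6 + 5. Bump = 1647196. G_5 = 1647195.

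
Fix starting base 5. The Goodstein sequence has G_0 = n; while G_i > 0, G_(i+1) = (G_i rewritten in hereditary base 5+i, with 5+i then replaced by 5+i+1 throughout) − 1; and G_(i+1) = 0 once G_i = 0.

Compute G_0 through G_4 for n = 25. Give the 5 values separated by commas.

25, 35, 39, 43, 47

base 5: 25 = 5^2; at 6: 6^2 = 36; next = 35
base 6: 35 = 5·6 + 5; at 7: 5·7 + 5 = 40; next = 39
base 7: 39 = 5·7 + 4; at 8: 5·8 + 4 = 44; next = 43
base 8: 43 = 5·8 + 3; at 9: 5·9 + 3 = 48; next = 47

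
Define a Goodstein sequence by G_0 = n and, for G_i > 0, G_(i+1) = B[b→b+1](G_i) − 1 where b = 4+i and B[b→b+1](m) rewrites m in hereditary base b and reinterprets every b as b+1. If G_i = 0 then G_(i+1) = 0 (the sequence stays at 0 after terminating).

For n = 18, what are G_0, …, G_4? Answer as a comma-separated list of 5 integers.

i=0: 18 = 4^2 + 2 (b=4); 4→5: 5^2 + 2 = 27; 27−1 = 26
i=1: 26 = 5^2 + 1 (b=5); 5→6: 6^2 + 1 = 37; 37−1 = 36
i=2: 36 = 6^2 (b=6); 6→7: 7^2 = 49; 49−1 = 48
i=3: 48 = 6·7 + 6 (b=7); 7→8: 6·8 + 6 = 54; 54−1 = 53

18, 26, 36, 48, 53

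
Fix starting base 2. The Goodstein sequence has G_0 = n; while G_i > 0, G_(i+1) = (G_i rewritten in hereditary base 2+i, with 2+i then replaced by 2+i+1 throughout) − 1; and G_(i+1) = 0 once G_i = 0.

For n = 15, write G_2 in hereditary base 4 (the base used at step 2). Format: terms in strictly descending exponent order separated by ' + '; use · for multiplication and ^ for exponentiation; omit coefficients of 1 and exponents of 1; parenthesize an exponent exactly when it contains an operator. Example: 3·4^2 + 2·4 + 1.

G_0 = 15. HB_2(15) = 2^(2 + 1) + 2^2 + 2 + 1. Bump = 112. G_1 = 111.
G_1 = 111. HB_3(111) = 3^(3 + 1) + 3^3 + 3. Bump = 1284. G_2 = 1283.

4^(4 + 1) + 4^4 + 3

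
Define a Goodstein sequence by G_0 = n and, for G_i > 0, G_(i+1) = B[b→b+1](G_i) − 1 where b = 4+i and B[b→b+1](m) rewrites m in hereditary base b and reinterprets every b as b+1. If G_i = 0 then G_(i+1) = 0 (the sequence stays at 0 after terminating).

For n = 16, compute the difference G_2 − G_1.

G_0=16  [base 4] 4^2  →[4↦5]→  5^2 = 25  −1 ⇒ G_1=24
G_1=24  [base 5] 4·5 + 4  →[5↦6]→  4·6 + 4 = 28  −1 ⇒ G_2=27

3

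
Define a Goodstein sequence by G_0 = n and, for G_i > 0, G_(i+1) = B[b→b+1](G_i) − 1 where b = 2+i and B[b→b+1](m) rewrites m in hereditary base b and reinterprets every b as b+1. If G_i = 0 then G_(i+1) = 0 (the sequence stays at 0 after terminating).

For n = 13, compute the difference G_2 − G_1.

[0] 13 ≡ 2^(2 + 1) + 2^2 + 1 (base 2). Lift 3: 109. −1: 108.
[1] 108 ≡ 3^(3 + 1) + 3^3 (base 3). Lift 4: 1280. −1: 1279.

1171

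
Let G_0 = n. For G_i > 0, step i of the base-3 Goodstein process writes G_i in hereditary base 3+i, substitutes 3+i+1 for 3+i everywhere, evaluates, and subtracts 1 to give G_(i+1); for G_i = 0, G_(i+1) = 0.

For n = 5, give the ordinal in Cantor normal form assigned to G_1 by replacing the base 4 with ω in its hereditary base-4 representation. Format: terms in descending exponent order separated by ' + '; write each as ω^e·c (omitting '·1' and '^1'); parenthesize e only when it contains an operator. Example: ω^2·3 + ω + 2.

[0] 5 ≡ 3 + 2 (base 3). Lift 4: 6. −1: 5.
[1] 5 ≡ 4 + 1 (base 4). Lift 5: 6. −1: 5.

ω + 1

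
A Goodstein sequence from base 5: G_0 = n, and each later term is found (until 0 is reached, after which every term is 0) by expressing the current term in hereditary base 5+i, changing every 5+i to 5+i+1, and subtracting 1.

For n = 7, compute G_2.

7 —HB5→ 5 + 2 —bump→ 6 + 2 = 8 —(−1)→ 7
7 —HB6→ 6 + 1 —bump→ 7 + 1 = 8 —(−1)→ 7

7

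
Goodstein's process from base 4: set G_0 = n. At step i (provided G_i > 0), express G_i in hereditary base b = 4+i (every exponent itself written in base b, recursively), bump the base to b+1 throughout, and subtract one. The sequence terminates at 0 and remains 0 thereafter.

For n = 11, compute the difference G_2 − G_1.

11 —HB4→ 2·4 + 3 —bump→ 2·5 + 3 = 13 —(−1)→ 12
12 —HB5→ 2·5 + 2 —bump→ 2·6 + 2 = 14 —(−1)→ 13

1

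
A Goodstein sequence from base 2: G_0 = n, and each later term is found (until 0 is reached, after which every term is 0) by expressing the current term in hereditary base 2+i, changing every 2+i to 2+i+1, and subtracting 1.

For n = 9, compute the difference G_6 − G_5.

47861573

base 2: 9 = 2^(2 + 1) + 1; at 3: 3^(3 + 1) + 1 = 82; next = 81
base 3: 81 = 3^(3 + 1); at 4: 4^(4 + 1) = 1024; next = 1023
base 4: 1023 = 3·4^4 + 3·4^3 + 3·4^2 + 3·4 + 3; at 5: 3·5^5 + 3·5^3 + 3·5^2 + 3·5 + 3 = 9843; next = 9842
base 5: 9842 = 3·5^5 + 3·5^3 + 3·5^2 + 3·5 + 2; at 6: 3·6^6 + 3·6^3 + 3·6^2 + 3·6 + 2 = 140744; next = 140743
base 6: 140743 = 3·6^6 + 3·6^3 + 3·6^2 + 3·6 + 1; at 7: 3·7^7 + 3·7^3 + 3·7^2 + 3·7 + 1 = 2471827; next = 2471826
base 7: 2471826 = 3·7^7 + 3·7^3 + 3·7^2 + 3·7; at 8: 3·8^8 + 3·8^3 + 3·8^2 + 3·8 = 50333400; next = 50333399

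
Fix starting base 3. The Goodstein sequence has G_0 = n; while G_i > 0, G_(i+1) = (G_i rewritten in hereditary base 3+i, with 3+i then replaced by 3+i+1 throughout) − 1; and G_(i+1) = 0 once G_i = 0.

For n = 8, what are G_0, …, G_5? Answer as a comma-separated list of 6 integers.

8, 9, 10, 11, 11, 11

8 —HB3→ 2·3 + 2 —bump→ 2·4 + 2 = 10 —(−1)→ 9
9 —HB4→ 2·4 + 1 —bump→ 2·5 + 1 = 11 —(−1)→ 10
10 —HB5→ 2·5 —bump→ 2·6 = 12 —(−1)→ 11
11 —HB6→ 6 + 5 —bump→ 7 + 5 = 12 —(−1)→ 11
11 —HB7→ 7 + 4 —bump→ 8 + 4 = 12 —(−1)→ 11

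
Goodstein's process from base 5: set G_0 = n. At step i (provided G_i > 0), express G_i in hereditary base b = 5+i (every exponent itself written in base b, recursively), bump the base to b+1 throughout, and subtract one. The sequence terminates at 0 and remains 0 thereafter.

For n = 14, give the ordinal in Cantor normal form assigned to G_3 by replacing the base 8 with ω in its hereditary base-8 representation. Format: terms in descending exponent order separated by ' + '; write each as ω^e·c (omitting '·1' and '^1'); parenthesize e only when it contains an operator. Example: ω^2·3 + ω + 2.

ω·2 + 1

G_0=14  [base 5] 2·5 + 4  →[5↦6]→  2·6 + 4 = 16  −1 ⇒ G_1=15
G_1=15  [base 6] 2·6 + 3  →[6↦7]→  2·7 + 3 = 17  −1 ⇒ G_2=16
G_2=16  [base 7] 2·7 + 2  →[7↦8]→  2·8 + 2 = 18  −1 ⇒ G_3=17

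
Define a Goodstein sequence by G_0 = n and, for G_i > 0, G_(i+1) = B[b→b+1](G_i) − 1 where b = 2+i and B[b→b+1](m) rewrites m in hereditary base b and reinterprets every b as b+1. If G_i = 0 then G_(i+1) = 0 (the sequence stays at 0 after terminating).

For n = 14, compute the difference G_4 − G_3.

307841

[0] 14 ≡ 2^(2 + 1) + 2^2 + 2 (base 2). Lift 3: 111. −1: 110.
[1] 110 ≡ 3^(3 + 1) + 3^3 + 2 (base 3). Lift 4: 1282. −1: 1281.
[2] 1281 ≡ 4^(4 + 1) + 4^4 + 1 (base 4). Lift 5: 18751. −1: 18750.
[3] 18750 ≡ 5^(5 + 1) + 5^5 (base 5). Lift 6: 326592. −1: 326591.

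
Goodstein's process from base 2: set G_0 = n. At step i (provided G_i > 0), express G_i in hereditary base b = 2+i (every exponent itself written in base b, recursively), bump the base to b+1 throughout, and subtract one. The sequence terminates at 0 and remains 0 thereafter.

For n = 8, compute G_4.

G_0 = 8. HB_2(8) = 2^(2 + 1). Bump = 81. G_1 = 80.
G_1 = 80. HB_3(80) = 2·3^3 + 2·3^2 + 2·3 + 2. Bump = 554. G_2 = 553.
G_2 = 553. HB_4(553) = 2·4^4 + 2·4^2 + 2·4 + 1. Bump = 6311. G_3 = 6310.
G_3 = 6310. HB_5(6310) = 2·5^5 + 2·5^2 + 2·5. Bump = 93396. G_4 = 93395.
G_4 = 93395. HB_6(93395) = 2·6^6 + 2·6^2 + 6 + 5. Bump = 1647196. G_5 = 1647195.

93395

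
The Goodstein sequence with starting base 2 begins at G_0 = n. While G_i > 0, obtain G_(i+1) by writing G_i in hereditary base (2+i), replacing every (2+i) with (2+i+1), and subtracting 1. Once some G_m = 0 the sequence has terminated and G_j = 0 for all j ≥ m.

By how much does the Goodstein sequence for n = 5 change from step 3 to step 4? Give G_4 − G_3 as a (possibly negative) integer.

(0) 5|_2 = 2^2 + 1 ↦ 3^3 + 1|_3 = 28 ⇒ 27
(1) 27|_3 = 3^3 ↦ 4^4|_4 = 256 ⇒ 255
(2) 255|_4 = 3·4^3 + 3·4^2 + 3·4 + 3 ↦ 3·5^3 + 3·5^2 + 3·5 + 3|_5 = 468 ⇒ 467
(3) 467|_5 = 3·5^3 + 3·5^2 + 3·5 + 2 ↦ 3·6^3 + 3·6^2 + 3·6 + 2|_6 = 776 ⇒ 775

308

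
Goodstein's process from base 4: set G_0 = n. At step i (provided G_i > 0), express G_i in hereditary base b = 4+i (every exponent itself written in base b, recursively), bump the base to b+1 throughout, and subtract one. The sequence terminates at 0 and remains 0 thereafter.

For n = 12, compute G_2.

base 4: 12 = 3·4; at 5: 3·5 = 15; next = 14
base 5: 14 = 2·5 + 4; at 6: 2·6 + 4 = 16; next = 15

15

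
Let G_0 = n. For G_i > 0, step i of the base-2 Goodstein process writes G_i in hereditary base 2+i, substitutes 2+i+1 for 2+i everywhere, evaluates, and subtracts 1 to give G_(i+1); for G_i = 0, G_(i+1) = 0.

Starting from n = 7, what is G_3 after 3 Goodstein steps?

3127

7 —HB2→ 2^2 + 2 + 1 —bump→ 3^3 + 3 + 1 = 31 —(−1)→ 30
30 —HB3→ 3^3 + 3 —bump→ 4^4 + 4 = 260 —(−1)→ 259
259 —HB4→ 4^4 + 3 —bump→ 5^5 + 3 = 3128 —(−1)→ 3127
3127 —HB5→ 5^5 + 2 —bump→ 6^6 + 2 = 46658 —(−1)→ 46657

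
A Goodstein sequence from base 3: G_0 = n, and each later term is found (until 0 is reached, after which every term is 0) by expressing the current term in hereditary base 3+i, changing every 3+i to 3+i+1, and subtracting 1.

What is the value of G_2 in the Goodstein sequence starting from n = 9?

17

G_0=9  [base 3] 3^2  →[3↦4]→  4^2 = 16  −1 ⇒ G_1=15
G_1=15  [base 4] 3·4 + 3  →[4↦5]→  3·5 + 3 = 18  −1 ⇒ G_2=17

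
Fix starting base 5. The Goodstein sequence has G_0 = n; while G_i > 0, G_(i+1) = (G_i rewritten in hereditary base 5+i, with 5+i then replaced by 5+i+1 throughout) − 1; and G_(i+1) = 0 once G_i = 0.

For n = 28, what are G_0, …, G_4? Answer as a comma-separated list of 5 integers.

G_0=28  [base 5] 5^2 + 3  →[5↦6]→  6^2 + 3 = 39  −1 ⇒ G_1=38
G_1=38  [base 6] 6^2 + 2  →[6↦7]→  7^2 + 2 = 51  −1 ⇒ G_2=50
G_2=50  [base 7] 7^2 + 1  →[7↦8]→  8^2 + 1 = 65  −1 ⇒ G_3=64
G_3=64  [base 8] 8^2  →[8↦9]→  9^2 = 81  −1 ⇒ G_4=80

28, 38, 50, 64, 80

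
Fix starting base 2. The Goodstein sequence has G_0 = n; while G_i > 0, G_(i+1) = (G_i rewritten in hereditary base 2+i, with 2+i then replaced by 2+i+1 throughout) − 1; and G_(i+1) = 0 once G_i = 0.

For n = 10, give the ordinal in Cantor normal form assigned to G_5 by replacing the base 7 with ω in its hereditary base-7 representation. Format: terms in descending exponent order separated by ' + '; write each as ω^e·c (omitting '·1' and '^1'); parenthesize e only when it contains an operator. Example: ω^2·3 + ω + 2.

ω^ω·5 + ω^5·5 + ω^4·5 + ω^3·5 + ω^2·5 + ω·5 + 4

[0] 10 ≡ 2^(2 + 1) + 2 (base 2). Lift 3: 84. −1: 83.
[1] 83 ≡ 3^(3 + 1) + 2 (base 3). Lift 4: 1026. −1: 1025.
[2] 1025 ≡ 4^(4 + 1) + 1 (base 4). Lift 5: 15626. −1: 15625.
[3] 15625 ≡ 5^(5 + 1) (base 5). Lift 6: 279936. −1: 279935.
[4] 279935 ≡ 5·6^6 + 5·6^5 + 5·6^4 + 5·6^3 + 5·6^2 + 5·6 + 5 (base 6). Lift 7: 4215755. −1: 4215754.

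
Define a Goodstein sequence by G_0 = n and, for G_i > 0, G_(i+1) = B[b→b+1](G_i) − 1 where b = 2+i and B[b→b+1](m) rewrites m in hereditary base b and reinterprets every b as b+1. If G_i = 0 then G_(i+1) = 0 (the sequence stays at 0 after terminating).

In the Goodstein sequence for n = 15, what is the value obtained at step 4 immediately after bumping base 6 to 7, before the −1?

6588345

15 —HB2→ 2^(2 + 1) + 2^2 + 2 + 1 —bump→ 3^(3 + 1) + 3^3 + 3 + 1 = 112 —(−1)→ 111
111 —HB3→ 3^(3 + 1) + 3^3 + 3 —bump→ 4^(4 + 1) + 4^4 + 4 = 1284 —(−1)→ 1283
1283 —HB4→ 4^(4 + 1) + 4^4 + 3 —bump→ 5^(5 + 1) + 5^5 + 3 = 18753 —(−1)→ 18752
18752 —HB5→ 5^(5 + 1) + 5^5 + 2 —bump→ 6^(6 + 1) + 6^6 + 2 = 326594 —(−1)→ 326593
326593 —HB6→ 6^(6 + 1) + 6^6 + 1 —bump→ 7^(7 + 1) + 7^7 + 1 = 6588345 —(−1)→ 6588344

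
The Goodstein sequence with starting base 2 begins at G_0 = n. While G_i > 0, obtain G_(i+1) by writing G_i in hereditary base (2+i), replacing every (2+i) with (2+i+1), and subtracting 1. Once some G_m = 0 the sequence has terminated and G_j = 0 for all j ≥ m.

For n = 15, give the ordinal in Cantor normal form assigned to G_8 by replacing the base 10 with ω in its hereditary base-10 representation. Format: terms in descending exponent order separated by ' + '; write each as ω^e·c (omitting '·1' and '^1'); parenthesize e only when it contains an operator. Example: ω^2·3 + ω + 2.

15 —HB2→ 2^(2 + 1) + 2^2 + 2 + 1 —bump→ 3^(3 + 1) + 3^3 + 3 + 1 = 112 —(−1)→ 111
111 —HB3→ 3^(3 + 1) + 3^3 + 3 —bump→ 4^(4 + 1) + 4^4 + 4 = 1284 —(−1)→ 1283
1283 —HB4→ 4^(4 + 1) + 4^4 + 3 —bump→ 5^(5 + 1) + 5^5 + 3 = 18753 —(−1)→ 18752
18752 —HB5→ 5^(5 + 1) + 5^5 + 2 —bump→ 6^(6 + 1) + 6^6 + 2 = 326594 —(−1)→ 326593
326593 —HB6→ 6^(6 + 1) + 6^6 + 1 —bump→ 7^(7 + 1) + 7^7 + 1 = 6588345 —(−1)→ 6588344
6588344 —HB7→ 7^(7 + 1) + 7^7 —bump→ 8^(8 + 1) + 8^8 = 150994944 —(−1)→ 150994943
150994943 —HB8→ 8^(8 + 1) + 7·8^7 + 7·8^6 + 7·8^5 + 7·8^4 + 7·8^3 + 7·8^2 + 7·8 + 7 —bump→ 9^(9 + 1) + 7·9^7 + 7·9^6 + 7·9^5 + 7·9^4 + 7·9^3 + 7·9^2 + 7·9 + 7 = 3524450281 —(−1)→ 3524450280
3524450280 —HB9→ 9^(9 + 1) + 7·9^7 + 7·9^6 + 7·9^5 + 7·9^4 + 7·9^3 + 7·9^2 + 7·9 + 6 —bump→ 10^(10 + 1) + 7·10^7 + 7·10^6 + 7·10^5 + 7·10^4 + 7·10^3 + 7·10^2 + 7·10 + 6 = 100077777776 —(−1)→ 100077777775
100077777775 —HB10→ 10^(10 + 1) + 7·10^7 + 7·10^6 + 7·10^5 + 7·10^4 + 7·10^3 + 7·10^2 + 7·10 + 5 —bump→ 11^(11 + 1) + 7·11^7 + 7·11^6 + 7·11^5 + 7·11^4 + 7·11^3 + 7·11^2 + 7·11 + 5 = 3138578427935 —(−1)→ 3138578427934

ω^(ω + 1) + ω^7·7 + ω^6·7 + ω^5·7 + ω^4·7 + ω^3·7 + ω^2·7 + ω·7 + 5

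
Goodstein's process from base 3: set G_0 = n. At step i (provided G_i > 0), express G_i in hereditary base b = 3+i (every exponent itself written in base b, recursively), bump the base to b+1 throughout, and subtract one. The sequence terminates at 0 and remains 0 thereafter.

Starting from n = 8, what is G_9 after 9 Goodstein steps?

i=0: 8 = 2·3 + 2 (b=3); 3→4: 2·4 + 2 = 10; 10−1 = 9
i=1: 9 = 2·4 + 1 (b=4); 4→5: 2·5 + 1 = 11; 11−1 = 10
i=2: 10 = 2·5 (b=5); 5→6: 2·6 = 12; 12−1 = 11
i=3: 11 = 6 + 5 (b=6); 6→7: 7 + 5 = 12; 12−1 = 11
i=4: 11 = 7 + 4 (b=7); 7→8: 8 + 4 = 12; 12−1 = 11
i=5: 11 = 8 + 3 (b=8); 8→9: 9 + 3 = 12; 12−1 = 11
i=6: 11 = 9 + 2 (b=9); 9→10: 10 + 2 = 12; 12−1 = 11
i=7: 11 = 10 + 1 (b=10); 10→11: 11 + 1 = 12; 12−1 = 11
i=8: 11 = 11 (b=11); 11→12: 12 = 12; 12−1 = 11

11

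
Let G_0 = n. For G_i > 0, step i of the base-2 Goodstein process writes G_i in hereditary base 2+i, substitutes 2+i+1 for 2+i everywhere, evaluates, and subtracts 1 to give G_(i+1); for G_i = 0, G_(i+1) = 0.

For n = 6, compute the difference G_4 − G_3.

43530

6 —HB2→ 2^2 + 2 —bump→ 3^3 + 3 = 30 —(−1)→ 29
29 —HB3→ 3^3 + 2 —bump→ 4^4 + 2 = 258 —(−1)→ 257
257 —HB4→ 4^4 + 1 —bump→ 5^5 + 1 = 3126 —(−1)→ 3125
3125 —HB5→ 5^5 —bump→ 6^6 = 46656 —(−1)→ 46655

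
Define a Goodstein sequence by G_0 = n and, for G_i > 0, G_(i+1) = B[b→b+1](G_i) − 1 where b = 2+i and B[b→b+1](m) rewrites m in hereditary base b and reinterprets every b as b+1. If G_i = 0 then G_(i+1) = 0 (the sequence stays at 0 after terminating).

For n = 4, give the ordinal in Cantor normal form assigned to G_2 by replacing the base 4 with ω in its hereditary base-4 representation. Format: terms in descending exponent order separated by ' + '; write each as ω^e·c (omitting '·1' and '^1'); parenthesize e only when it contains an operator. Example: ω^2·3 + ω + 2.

ω^2·2 + ω·2 + 1

base 2: 4 = 2^2; at 3: 3^3 = 27; next = 26
base 3: 26 = 2·3^2 + 2·3 + 2; at 4: 2·4^2 + 2·4 + 2 = 42; next = 41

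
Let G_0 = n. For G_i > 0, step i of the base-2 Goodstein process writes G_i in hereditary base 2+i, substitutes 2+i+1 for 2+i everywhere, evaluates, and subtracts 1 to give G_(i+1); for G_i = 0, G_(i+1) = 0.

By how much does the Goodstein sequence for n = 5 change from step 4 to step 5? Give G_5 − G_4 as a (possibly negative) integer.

5 —HB2→ 2^2 + 1 —bump→ 3^3 + 1 = 28 —(−1)→ 27
27 —HB3→ 3^3 —bump→ 4^4 = 256 —(−1)→ 255
255 —HB4→ 3·4^3 + 3·4^2 + 3·4 + 3 —bump→ 3·5^3 + 3·5^2 + 3·5 + 3 = 468 —(−1)→ 467
467 —HB5→ 3·5^3 + 3·5^2 + 3·5 + 2 —bump→ 3·6^3 + 3·6^2 + 3·6 + 2 = 776 —(−1)→ 775
775 —HB6→ 3·6^3 + 3·6^2 + 3·6 + 1 —bump→ 3·7^3 + 3·7^2 + 3·7 + 1 = 1198 —(−1)→ 1197

422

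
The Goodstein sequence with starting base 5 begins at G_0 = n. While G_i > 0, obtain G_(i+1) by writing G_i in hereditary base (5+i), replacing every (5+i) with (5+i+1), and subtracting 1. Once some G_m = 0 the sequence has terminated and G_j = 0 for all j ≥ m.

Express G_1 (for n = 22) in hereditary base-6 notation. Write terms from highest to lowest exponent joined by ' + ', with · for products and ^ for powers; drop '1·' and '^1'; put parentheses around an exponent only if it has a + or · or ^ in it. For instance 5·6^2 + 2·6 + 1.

[0] 22 ≡ 4·5 + 2 (base 5). Lift 6: 26. −1: 25.
[1] 25 ≡ 4·6 + 1 (base 6). Lift 7: 29. −1: 28.

4·6 + 1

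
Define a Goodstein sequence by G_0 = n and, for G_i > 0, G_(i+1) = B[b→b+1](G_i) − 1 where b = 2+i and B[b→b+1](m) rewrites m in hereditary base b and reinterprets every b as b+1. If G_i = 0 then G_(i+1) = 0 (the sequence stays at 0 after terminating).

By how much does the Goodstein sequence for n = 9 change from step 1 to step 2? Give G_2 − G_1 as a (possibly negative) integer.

G_0 = 9. HB_2(9) = 2^(2 + 1) + 1. Bump = 82. G_1 = 81.
G_1 = 81. HB_3(81) = 3^(3 + 1). Bump = 1024. G_2 = 1023.

942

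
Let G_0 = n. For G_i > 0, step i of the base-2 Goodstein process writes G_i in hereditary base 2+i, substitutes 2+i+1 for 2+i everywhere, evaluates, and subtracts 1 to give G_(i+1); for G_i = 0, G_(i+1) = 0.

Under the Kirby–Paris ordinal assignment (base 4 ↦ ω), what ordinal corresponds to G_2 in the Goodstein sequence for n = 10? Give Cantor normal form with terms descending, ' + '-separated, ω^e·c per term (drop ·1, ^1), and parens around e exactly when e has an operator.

[0] 10 ≡ 2^(2 + 1) + 2 (base 2). Lift 3: 84. −1: 83.
[1] 83 ≡ 3^(3 + 1) + 2 (base 3). Lift 4: 1026. −1: 1025.

ω^(ω + 1) + 1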